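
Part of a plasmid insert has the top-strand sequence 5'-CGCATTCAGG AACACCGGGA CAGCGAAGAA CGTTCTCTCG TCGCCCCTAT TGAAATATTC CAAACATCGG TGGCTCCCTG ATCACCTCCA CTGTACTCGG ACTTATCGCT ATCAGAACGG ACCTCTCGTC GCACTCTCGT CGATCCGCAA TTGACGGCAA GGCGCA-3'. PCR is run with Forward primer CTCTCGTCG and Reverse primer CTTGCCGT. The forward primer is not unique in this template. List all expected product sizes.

The forward primer CTCTCGTCG matches the top strand at positions 35–43, 123–131, 134–142.
The reverse primer's reverse complement is ACGGCAAG, matching at positions 154–161.
Each forward site pairs with the reverse site to give a product ending at position 161: sizes 127, 39, 28 bp.

127 bp, 39 bp, 28 bp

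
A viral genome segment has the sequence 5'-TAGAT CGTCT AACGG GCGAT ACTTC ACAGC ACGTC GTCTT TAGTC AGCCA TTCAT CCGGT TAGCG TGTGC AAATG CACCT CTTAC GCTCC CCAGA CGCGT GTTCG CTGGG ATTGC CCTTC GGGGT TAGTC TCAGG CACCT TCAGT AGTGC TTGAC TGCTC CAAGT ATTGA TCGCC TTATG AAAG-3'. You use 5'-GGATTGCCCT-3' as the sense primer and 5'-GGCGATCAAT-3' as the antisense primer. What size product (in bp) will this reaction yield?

67 bp

Forward primer GGATTGCCCT is found on the top strand at positions 109–118.
Taking the reverse complement of GGCGATCAAT gives ATTGATCGCC, found at positions 166–175 on the template; the primer anneals here to the top strand with its 3' end pointing upstream.
Amplicon spans positions 109–175: 67 bp.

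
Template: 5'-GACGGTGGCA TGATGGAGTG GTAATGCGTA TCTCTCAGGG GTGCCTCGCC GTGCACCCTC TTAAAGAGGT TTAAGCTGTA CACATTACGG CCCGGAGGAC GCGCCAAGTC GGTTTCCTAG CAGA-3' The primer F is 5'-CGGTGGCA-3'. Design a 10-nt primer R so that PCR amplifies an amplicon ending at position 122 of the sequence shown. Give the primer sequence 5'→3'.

5'-TGCTAGGAAA-3'

The forward primer binds at positions 3–10; the product's 3' end on the top strand is position 122.
The reverse primer anneals to the top strand over positions 113–122, i.e. to TTTCCTAGCA.
Its sequence written 5'→3' is the reverse complement: TGCTAGGAAA.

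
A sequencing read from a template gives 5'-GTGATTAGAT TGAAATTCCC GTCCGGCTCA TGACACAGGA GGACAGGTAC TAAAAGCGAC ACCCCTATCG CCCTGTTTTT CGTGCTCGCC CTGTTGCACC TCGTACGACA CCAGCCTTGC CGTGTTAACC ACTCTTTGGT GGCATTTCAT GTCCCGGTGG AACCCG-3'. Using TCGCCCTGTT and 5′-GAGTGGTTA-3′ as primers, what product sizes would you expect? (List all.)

67 bp, 49 bp

The forward primer TCGCCCTGTT matches the top strand at positions 68–77, 86–95.
The reverse primer's reverse complement is TAACCACTC, matching at positions 126–134.
Each forward site pairs with the reverse site to give a product ending at position 134: sizes 67, 49 bp.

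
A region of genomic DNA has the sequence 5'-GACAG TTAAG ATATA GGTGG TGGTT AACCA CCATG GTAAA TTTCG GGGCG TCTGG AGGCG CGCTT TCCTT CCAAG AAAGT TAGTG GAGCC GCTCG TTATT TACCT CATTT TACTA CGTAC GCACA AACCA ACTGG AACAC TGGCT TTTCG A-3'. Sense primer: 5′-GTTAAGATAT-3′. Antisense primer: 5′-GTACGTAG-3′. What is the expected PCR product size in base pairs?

Forward primer GTTAAGATAT is found on the top strand at positions 5–14.
Taking the reverse complement of GTACGTAG gives CTACGTAC, found at positions 113–120 on the template; the primer anneals here to the top strand with its 3' end pointing upstream.
Product length = (reverse-primer end) − (forward-primer start) + 1 = 120 − 5 + 1 = 116 bp.

116 bp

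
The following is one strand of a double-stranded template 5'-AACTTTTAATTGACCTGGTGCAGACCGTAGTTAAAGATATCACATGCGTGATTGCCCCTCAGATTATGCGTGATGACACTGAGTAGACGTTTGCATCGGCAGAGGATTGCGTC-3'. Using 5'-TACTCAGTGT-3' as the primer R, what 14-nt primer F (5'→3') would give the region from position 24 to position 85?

The reverse primer's reverse complement ACACTGAGTA matches the template at positions 76–85; the product starts at position 24.
The forward primer is identical to the top strand over positions 24–37: ACCGTAGTTAAAGA.

5'-ACCGTAGTTAAAGA-3'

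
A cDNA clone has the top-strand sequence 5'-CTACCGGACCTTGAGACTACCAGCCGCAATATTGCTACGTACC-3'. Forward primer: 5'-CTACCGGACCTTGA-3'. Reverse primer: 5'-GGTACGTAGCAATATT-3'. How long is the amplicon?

Forward primer CTACCGGACCTTGA is found on the top strand at positions 1–14.
Reverse complement of the reverse primer: AATATTGCTACGTACC. This occurs on the top strand at positions 28–43.
Product length = (reverse-primer end) − (forward-primer start) + 1 = 43 − 1 + 1 = 43 bp.

43 bp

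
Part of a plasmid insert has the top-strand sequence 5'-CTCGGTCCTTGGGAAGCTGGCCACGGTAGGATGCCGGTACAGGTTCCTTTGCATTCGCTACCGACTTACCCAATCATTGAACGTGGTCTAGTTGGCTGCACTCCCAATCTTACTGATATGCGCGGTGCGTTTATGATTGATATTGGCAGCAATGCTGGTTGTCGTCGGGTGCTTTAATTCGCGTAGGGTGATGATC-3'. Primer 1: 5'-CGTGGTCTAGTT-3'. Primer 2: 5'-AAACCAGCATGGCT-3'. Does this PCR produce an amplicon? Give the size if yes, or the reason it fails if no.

Primer 2 (AAACCAGCATGGCT) does not match the top strand, and its reverse complement AGCCATGCTGGTTT does not match either.
With no annealing site for primer 2, no amplification occurs.

No product — primer 2 has no binding site in the template.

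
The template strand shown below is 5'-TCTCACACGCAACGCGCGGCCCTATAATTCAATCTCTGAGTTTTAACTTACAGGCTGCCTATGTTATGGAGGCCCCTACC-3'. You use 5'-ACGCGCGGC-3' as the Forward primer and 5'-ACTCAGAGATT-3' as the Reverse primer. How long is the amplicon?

30 bp

Scanning the template, ACGCGCGGC occurs at positions 12–20; this primer anneals to the bottom strand there with its 3' end pointing downstream.
Reverse complement of the reverse primer: AATCTCTGAGT. This occurs on the top strand at positions 31–41.
The product runs from position 12 to position 41, so its length is 41 − 12 + 1 = 30 bp.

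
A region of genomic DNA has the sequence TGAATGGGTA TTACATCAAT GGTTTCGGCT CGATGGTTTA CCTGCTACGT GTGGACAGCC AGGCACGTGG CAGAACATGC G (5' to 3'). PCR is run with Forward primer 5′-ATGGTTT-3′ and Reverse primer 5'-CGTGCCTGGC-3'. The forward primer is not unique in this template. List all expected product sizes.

The forward primer ATGGTTT matches the top strand at positions 19–25, 33–39.
The reverse primer's reverse complement is GCCAGGCACG, matching at positions 58–67.
Each forward site pairs with the reverse site to give a product ending at position 67: sizes 49, 35 bp.

49 bp, 35 bp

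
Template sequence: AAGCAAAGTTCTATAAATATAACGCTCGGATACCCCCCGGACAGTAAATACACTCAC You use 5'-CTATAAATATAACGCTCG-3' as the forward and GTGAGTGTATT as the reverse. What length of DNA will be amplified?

47 bp

The forward primer matches the template at positions 11–28.
Taking the reverse complement of GTGAGTGTATT gives AATACACTCAC, found at positions 47–57 on the template; the primer anneals here to the top strand with its 3' end pointing upstream.
Product length = (reverse-primer end) − (forward-primer start) + 1 = 57 − 11 + 1 = 47 bp.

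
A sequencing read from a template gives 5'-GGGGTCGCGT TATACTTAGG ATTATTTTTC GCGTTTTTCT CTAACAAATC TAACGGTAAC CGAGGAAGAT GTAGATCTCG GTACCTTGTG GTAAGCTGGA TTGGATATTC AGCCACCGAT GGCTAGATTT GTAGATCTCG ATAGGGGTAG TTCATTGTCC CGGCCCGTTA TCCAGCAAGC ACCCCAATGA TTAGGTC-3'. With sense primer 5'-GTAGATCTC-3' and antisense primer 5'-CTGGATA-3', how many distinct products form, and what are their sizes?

Two products: 105 bp, 45 bp

The forward primer GTAGATCTC matches the top strand at positions 71–79, 131–139.
The reverse primer's reverse complement is TATCCAG, matching at positions 169–175.
Each forward site pairs with the reverse site to give a product ending at position 175: sizes 105, 45 bp.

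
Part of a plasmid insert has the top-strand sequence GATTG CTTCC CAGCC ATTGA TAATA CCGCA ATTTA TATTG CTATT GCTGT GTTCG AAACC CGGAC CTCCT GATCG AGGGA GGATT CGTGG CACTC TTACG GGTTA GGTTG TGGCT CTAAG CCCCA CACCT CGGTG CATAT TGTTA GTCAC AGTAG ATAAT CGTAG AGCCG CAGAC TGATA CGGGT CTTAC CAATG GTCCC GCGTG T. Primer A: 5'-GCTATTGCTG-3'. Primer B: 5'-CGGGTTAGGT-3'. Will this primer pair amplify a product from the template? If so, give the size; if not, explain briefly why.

No product — both primers anneal to the same strand and extend in the same direction.

Primer A (GCTATTGCTG) matches the top strand at positions 40–49 (3' end points downstream).
Primer B (CGGGTTAGGT) also matches the top strand directly, at positions 99–108 — its reverse complement ACCTAACCCG is not present.
Both primers anneal to the bottom strand with 3' ends pointing the same way, so neither can prime synthesis back toward the other.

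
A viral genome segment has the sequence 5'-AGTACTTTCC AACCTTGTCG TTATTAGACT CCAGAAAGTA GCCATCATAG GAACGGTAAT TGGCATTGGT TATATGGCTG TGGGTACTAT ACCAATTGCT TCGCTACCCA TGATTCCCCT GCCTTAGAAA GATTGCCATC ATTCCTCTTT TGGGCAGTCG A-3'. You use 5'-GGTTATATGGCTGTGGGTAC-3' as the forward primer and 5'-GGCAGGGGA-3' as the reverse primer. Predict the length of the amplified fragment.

56 bp

Forward primer GGTTATATGGCTGTGGGTAC is found on the top strand at positions 68–87.
The reverse primer's reverse complement is TCCCCTGCC, which matches the template at positions 115–123.
Amplicon spans positions 68–123: 56 bp.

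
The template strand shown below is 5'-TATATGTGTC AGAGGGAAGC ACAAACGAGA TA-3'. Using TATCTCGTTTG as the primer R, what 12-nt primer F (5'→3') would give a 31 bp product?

The reverse primer's reverse complement CAAACGAGATA matches the template at positions 22–32, so the product ends at position 32.
A 31 bp product then starts at position 32 − 31 + 1 = 2.
The forward primer is identical to the top strand there: ATATGTGTCAGA.

5'-ATATGTGTCAGA-3'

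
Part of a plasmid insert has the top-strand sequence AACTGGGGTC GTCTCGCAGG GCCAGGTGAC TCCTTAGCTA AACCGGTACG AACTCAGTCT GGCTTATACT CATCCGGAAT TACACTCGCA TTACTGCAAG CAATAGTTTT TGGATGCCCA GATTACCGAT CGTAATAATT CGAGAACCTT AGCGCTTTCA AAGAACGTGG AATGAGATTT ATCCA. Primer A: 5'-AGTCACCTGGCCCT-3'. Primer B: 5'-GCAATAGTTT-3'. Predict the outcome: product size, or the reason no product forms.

Primer A (AGTCACCTGGCCCT) has reverse complement AGGGCCAGGTGACT, which matches the top strand at positions 18–31; primer A anneals to the top strand there with its 3' end pointing upstream toward position 18.
Primer B (GCAATAGTTT) matches the top strand directly at positions 100–109; it anneals to the bottom strand with its 3' end pointing downstream toward position 109.
The 3' ends diverge (primer A extends toward position 1, primer B toward position 185), so the primers never converge on a shared product.

No product — the primers' 3' ends point away from each other.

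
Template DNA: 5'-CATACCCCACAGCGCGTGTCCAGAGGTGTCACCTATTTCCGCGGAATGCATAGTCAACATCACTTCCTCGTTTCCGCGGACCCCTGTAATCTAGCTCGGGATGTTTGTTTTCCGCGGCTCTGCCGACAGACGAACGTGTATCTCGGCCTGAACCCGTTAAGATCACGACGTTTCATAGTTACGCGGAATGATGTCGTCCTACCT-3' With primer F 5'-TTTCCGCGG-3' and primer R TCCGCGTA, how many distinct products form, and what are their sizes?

Three products: 152 bp, 117 bp, 79 bp

The forward primer TTTCCGCGG matches the top strand at positions 36–44, 71–79, 109–117.
The reverse primer's reverse complement is TACGCGGA, matching at positions 180–187.
Each forward site pairs with the reverse site to give a product ending at position 187: sizes 152, 117, 79 bp.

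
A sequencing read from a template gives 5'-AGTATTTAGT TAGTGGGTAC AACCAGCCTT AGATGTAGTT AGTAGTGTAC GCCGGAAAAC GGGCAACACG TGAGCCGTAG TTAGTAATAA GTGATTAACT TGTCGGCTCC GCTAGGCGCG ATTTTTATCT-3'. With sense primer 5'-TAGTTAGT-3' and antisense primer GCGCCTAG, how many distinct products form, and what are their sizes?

Three products: 113 bp, 84 bp, 42 bp

The forward primer TAGTTAGT matches the top strand at positions 7–14, 36–43, 78–85.
The reverse primer's reverse complement is CTAGGCGC, matching at positions 112–119.
Each forward site pairs with the reverse site to give a product ending at position 119: sizes 113, 84, 42 bp.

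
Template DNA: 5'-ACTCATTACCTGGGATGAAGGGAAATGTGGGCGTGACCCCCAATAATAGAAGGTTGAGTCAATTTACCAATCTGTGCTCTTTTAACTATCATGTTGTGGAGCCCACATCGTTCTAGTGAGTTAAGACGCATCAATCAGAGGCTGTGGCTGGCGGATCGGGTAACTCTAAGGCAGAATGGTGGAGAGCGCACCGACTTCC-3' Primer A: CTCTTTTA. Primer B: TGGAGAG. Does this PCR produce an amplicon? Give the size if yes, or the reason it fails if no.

No product — both primers anneal to the same strand and extend in the same direction.

Primer A (CTCTTTTA) matches the top strand at positions 77–84 (3' end points downstream).
Primer B (TGGAGAG) also matches the top strand directly, at positions 180–186 — its reverse complement CTCTCCA is not present.
Both primers anneal to the bottom strand with 3' ends pointing the same way, so neither can prime synthesis back toward the other.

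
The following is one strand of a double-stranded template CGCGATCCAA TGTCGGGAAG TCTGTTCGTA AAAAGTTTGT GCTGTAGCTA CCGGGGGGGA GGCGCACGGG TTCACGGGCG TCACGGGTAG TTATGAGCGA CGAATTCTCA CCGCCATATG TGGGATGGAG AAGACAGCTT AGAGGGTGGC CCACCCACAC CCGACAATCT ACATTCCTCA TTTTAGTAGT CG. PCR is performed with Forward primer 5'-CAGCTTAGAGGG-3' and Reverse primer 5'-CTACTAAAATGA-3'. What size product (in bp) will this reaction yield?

55 bp

Forward primer CAGCTTAGAGGG is found on the top strand at positions 135–146.
Reverse complement of the reverse primer: TCATTTTAGTAG. This occurs on the top strand at positions 178–189.
Amplicon spans positions 135–189: 55 bp.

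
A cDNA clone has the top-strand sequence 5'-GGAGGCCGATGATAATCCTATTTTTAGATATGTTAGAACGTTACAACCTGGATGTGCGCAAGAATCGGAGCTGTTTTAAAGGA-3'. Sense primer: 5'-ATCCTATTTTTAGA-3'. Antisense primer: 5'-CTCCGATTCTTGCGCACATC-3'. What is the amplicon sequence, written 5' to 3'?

5'-ATCCTATTTTTAGATATGTTAGAACGTTACAACCTGGATGTGCGCAAGAATCGGAG-3'

Scanning the template, ATCCTATTTTTAGA occurs at positions 15–28; this primer anneals to the bottom strand there with its 3' end pointing downstream.
The reverse primer's reverse complement is GATGTGCGCAAGAATCGGAG, which matches the template at positions 51–70.
The product is the template from position 15 through 70 (56 bp).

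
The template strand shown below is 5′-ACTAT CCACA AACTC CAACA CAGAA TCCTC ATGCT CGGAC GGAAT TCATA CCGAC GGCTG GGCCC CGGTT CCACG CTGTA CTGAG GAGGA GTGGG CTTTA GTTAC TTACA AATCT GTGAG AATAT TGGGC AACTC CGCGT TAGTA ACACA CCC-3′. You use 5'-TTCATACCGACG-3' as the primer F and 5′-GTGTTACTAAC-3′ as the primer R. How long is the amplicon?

105 bp

The forward primer matches the template at positions 45–56.
The reverse primer's reverse complement is GTTAGTAACAC, which matches the template at positions 139–149.
Product length = (reverse-primer end) − (forward-primer start) + 1 = 149 − 45 + 1 = 105 bp.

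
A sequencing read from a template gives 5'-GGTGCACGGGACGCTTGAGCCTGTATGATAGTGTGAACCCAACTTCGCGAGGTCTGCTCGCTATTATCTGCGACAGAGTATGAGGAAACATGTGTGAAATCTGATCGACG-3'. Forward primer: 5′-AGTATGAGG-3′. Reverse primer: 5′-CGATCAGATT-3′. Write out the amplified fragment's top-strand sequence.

Scanning the template, AGTATGAGG occurs at positions 77–85; this primer anneals to the bottom strand there with its 3' end pointing downstream.
Reverse complement of the reverse primer: AATCTGATCG. This occurs on the top strand at positions 98–107.
The product is the template from position 77 through 107 (31 bp).

5'-AGTATGAGGAAACATGTGTGAAATCTGATCG-3'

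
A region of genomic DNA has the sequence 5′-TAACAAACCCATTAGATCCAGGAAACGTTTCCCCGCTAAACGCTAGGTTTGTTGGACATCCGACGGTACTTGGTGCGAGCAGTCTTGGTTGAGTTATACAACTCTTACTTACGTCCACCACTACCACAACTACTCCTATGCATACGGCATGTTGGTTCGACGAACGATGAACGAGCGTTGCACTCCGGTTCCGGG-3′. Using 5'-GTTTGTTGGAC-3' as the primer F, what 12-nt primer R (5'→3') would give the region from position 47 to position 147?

The product's 3' end on the top strand is position 147.
The reverse primer anneals to the top strand over positions 136–147, i.e. to CTATGCATACGG.
Its sequence written 5'→3' is the reverse complement: CCGTATGCATAG.

5'-CCGTATGCATAG-3'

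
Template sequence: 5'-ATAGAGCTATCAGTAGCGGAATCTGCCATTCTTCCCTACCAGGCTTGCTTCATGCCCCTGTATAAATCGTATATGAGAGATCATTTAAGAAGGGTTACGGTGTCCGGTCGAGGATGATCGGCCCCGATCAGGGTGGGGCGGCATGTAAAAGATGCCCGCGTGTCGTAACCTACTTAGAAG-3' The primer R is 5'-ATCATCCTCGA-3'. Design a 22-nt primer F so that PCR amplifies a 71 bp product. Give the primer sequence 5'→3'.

5'-CTTCATGCCCCTGTATAAATCG-3'

The reverse primer's reverse complement TCGAGGATGAT matches the template at positions 108–118, so the product ends at position 118.
A 71 bp product then starts at position 118 − 71 + 1 = 48.
The forward primer is identical to the top strand there: CTTCATGCCCCTGTATAAATCG.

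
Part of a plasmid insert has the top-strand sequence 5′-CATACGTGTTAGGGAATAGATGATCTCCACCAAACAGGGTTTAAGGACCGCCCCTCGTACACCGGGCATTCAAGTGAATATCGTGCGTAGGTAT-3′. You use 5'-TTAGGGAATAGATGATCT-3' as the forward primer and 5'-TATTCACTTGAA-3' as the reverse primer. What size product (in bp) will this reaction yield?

The forward primer matches the template at positions 9–26.
Reverse complement of the reverse primer: TTCAAGTGAATA. This occurs on the top strand at positions 69–80.
The product runs from position 9 to position 80, so its length is 80 − 9 + 1 = 72 bp.

72 bp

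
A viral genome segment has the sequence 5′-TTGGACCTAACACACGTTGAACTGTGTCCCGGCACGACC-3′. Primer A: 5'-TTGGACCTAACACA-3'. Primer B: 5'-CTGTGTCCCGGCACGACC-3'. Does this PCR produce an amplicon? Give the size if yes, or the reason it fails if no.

No product — both primers anneal to the same strand and extend in the same direction.

Primer A (TTGGACCTAACACA) matches the top strand at positions 1–14 (3' end points downstream).
Primer B (CTGTGTCCCGGCACGACC) also matches the top strand directly, at positions 22–39 — its reverse complement GGTCGTGCCGGGACACAG is not present.
Both primers anneal to the bottom strand with 3' ends pointing the same way, so neither can prime synthesis back toward the other.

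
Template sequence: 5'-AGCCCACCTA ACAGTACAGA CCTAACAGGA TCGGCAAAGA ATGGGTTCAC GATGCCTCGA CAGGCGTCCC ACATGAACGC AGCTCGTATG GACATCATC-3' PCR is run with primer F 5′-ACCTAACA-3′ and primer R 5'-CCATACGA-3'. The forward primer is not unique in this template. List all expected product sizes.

The forward primer ACCTAACA matches the top strand at positions 6–13, 20–27.
The reverse primer's reverse complement is TCGTATGG, matching at positions 84–91.
Each forward site pairs with the reverse site to give a product ending at position 91: sizes 86, 72 bp.

86 bp, 72 bp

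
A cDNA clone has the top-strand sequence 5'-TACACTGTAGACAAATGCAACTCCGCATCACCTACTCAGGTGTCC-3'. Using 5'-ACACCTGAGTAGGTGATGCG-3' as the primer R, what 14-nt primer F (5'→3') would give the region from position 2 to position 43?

The reverse primer's reverse complement CGCATCACCTACTCAGGTGT matches the template at positions 24–43; the product starts at position 2.
The forward primer is identical to the top strand over positions 2–15: ACACTGTAGACAAA.

5'-ACACTGTAGACAAA-3'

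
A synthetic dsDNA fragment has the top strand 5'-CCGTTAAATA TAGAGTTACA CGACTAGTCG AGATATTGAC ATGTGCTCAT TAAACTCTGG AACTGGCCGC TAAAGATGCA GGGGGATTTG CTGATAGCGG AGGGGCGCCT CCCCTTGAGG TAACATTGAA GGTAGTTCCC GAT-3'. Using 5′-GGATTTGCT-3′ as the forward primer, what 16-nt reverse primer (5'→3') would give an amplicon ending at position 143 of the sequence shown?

The forward primer binds at positions 84–92; the product's 3' end on the top strand is position 143.
The reverse primer anneals to the top strand over positions 128–143, i.e. to GAAGGTAGTTCCCGAT.
Its sequence written 5'→3' is the reverse complement: ATCGGGAACTACCTTC.

5'-ATCGGGAACTACCTTC-3'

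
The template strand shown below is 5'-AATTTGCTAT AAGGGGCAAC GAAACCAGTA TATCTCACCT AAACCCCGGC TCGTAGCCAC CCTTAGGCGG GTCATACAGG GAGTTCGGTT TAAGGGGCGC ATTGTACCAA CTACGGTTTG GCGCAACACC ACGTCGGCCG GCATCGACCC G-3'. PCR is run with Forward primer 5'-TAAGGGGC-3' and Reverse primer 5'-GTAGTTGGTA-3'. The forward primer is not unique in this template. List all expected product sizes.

105 bp, 24 bp

The forward primer TAAGGGGC matches the top strand at positions 10–17, 91–98.
The reverse primer's reverse complement is TACCAACTAC, matching at positions 105–114.
Each forward site pairs with the reverse site to give a product ending at position 114: sizes 105, 24 bp.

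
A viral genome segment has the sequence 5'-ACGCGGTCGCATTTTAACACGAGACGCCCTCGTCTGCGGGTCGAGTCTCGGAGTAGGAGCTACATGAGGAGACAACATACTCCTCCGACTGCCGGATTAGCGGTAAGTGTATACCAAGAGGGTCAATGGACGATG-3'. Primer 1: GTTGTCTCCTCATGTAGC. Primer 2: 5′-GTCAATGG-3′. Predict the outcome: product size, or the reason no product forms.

No product — the primers' 3' ends point away from each other.

Primer 1 (GTTGTCTCCTCATGTAGC) has reverse complement GCTACATGAGGAGACAAC, which matches the top strand at positions 59–76; primer 1 anneals to the top strand there with its 3' end pointing upstream toward position 59.
Primer 2 (GTCAATGG) matches the top strand directly at positions 122–129; it anneals to the bottom strand with its 3' end pointing downstream toward position 129.
The 3' ends diverge (primer 1 extends toward position 1, primer 2 toward position 135), so the primers never converge on a shared product.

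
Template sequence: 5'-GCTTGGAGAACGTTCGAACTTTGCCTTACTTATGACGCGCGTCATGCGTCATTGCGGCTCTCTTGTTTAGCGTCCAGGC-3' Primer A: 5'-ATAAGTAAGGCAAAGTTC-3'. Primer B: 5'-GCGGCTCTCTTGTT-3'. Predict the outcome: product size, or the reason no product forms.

Primer A (ATAAGTAAGGCAAAGTTC) has reverse complement GAACTTTGCCTTACTTAT, which matches the top strand at positions 16–33; primer A anneals to the top strand there with its 3' end pointing upstream toward position 16.
Primer B (GCGGCTCTCTTGTT) matches the top strand directly at positions 54–67; it anneals to the bottom strand with its 3' end pointing downstream toward position 67.
The 3' ends diverge (primer A extends toward position 1, primer B toward position 79), so the primers never converge on a shared product.

No product — the primers' 3' ends point away from each other.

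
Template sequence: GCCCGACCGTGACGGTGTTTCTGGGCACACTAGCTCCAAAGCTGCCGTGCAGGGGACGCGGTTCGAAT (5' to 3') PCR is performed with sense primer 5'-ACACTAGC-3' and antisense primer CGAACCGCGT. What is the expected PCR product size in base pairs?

39 bp

Scanning the template, ACACTAGC occurs at positions 27–34; this primer anneals to the bottom strand there with its 3' end pointing downstream.
Taking the reverse complement of CGAACCGCGT gives ACGCGGTTCG, found at positions 56–65 on the template; the primer anneals here to the top strand with its 3' end pointing upstream.
Product length = (reverse-primer end) − (forward-primer start) + 1 = 65 − 27 + 1 = 39 bp.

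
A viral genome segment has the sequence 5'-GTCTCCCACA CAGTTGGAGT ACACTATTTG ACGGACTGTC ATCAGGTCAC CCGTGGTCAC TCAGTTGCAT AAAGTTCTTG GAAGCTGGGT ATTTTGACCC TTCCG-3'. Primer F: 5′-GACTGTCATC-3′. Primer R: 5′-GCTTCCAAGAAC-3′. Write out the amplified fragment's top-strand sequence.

5'-GACTGTCATCAGGTCACCCGTGGTCACTCAGTTGCATAAAGTTCTTGGAAGC-3'

The forward primer matches the template at positions 34–43.
Taking the reverse complement of GCTTCCAAGAAC gives GTTCTTGGAAGC, found at positions 74–85 on the template; the primer anneals here to the top strand with its 3' end pointing upstream.
The product is the template from position 34 through 85 (52 bp).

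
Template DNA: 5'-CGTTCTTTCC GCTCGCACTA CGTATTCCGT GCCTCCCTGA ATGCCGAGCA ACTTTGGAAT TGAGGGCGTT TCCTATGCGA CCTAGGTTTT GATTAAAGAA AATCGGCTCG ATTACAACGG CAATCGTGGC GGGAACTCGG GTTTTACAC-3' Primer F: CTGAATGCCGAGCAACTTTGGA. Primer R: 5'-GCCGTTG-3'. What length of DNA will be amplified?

85 bp

The forward primer matches the template at positions 37–58.
Reverse complement of the reverse primer: CAACGGC. This occurs on the top strand at positions 115–121.
Product length = (reverse-primer end) − (forward-primer start) + 1 = 121 − 37 + 1 = 85 bp.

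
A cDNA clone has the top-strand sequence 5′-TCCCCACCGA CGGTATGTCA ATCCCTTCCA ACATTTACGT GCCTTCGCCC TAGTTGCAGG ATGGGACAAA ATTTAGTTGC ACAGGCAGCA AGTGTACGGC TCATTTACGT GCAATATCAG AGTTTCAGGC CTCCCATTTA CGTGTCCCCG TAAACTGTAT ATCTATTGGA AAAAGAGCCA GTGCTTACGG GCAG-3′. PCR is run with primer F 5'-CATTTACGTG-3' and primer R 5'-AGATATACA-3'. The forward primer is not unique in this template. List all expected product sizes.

The forward primer CATTTACGTG matches the top strand at positions 32–41, 102–111, 135–144.
The reverse primer's reverse complement is TGTATATCT, matching at positions 156–164.
Each forward site pairs with the reverse site to give a product ending at position 164: sizes 133, 63, 30 bp.

133 bp, 63 bp, 30 bp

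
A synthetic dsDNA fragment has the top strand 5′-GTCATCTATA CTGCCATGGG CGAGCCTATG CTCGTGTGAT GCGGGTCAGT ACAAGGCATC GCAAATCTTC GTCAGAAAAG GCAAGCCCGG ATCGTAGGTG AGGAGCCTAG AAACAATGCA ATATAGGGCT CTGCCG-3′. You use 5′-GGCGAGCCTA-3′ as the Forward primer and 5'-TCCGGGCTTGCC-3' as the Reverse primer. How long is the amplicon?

73 bp

The forward primer matches the template at positions 19–28.
Taking the reverse complement of TCCGGGCTTGCC gives GGCAAGCCCGGA, found at positions 80–91 on the template; the primer anneals here to the top strand with its 3' end pointing upstream.
Amplicon spans positions 19–91: 73 bp.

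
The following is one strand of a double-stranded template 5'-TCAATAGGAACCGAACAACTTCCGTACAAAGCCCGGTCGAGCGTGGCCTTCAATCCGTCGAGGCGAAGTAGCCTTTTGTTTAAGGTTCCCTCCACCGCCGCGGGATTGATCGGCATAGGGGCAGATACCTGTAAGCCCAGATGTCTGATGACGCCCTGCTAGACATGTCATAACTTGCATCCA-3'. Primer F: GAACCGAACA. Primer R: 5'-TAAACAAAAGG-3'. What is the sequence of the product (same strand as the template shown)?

5'-GAACCGAACAACTTCCGTACAAAGCCCGGTCGAGCGTGGCCTTCAATCCGTCGAGGCGAAGTAGCCTTTTGTTTA-3'

Forward primer GAACCGAACA is found on the top strand at positions 8–17.
Reverse complement of the reverse primer: CCTTTTGTTTA. This occurs on the top strand at positions 72–82.
The product is the template from position 8 through 82 (75 bp).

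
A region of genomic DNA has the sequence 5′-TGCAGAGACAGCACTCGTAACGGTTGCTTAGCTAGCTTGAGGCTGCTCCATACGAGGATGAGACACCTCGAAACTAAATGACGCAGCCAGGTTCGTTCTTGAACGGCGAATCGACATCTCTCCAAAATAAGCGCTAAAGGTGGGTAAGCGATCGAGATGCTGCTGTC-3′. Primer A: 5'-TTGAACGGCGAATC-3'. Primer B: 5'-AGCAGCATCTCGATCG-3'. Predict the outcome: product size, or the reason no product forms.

Yes — a 66 bp product.

Primer A (TTGAACGGCGAATC) matches the top strand at positions 99–112; it acts as a forward primer.
Primer B's reverse complement is CGATCGAGATGCTGCT, matching the top strand at positions 149–164; it acts as a reverse primer.
The 3' ends face each other across positions 99–164, giving a 66 bp product.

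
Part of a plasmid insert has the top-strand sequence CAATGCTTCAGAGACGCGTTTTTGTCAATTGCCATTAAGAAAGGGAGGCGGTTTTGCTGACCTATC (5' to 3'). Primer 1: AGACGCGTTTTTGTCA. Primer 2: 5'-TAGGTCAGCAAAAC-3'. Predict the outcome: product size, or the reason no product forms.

Yes — a 53 bp product.

Primer 1 (AGACGCGTTTTTGTCA) matches the top strand at positions 12–27; it acts as a forward primer.
Primer 2's reverse complement is GTTTTGCTGACCTA, matching the top strand at positions 51–64; it acts as a reverse primer.
The 3' ends face each other across positions 12–64, giving a 53 bp product.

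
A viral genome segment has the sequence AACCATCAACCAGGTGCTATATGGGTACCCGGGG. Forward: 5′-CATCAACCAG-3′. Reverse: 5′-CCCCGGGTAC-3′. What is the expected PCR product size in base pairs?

Forward primer CATCAACCAG is found on the top strand at positions 4–13.
Taking the reverse complement of CCCCGGGTAC gives GTACCCGGGG, found at positions 25–34 on the template; the primer anneals here to the top strand with its 3' end pointing upstream.
Product length = (reverse-primer end) − (forward-primer start) + 1 = 34 − 4 + 1 = 31 bp.

31 bp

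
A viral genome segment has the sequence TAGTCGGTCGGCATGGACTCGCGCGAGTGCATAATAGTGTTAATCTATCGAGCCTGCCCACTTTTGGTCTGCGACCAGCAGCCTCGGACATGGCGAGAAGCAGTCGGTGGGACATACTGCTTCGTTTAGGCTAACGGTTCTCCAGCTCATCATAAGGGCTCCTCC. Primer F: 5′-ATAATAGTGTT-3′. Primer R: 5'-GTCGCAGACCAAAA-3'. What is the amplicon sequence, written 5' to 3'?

5'-ATAATAGTGTTAATCTATCGAGCCTGCCCACTTTTGGTCTGCGAC-3'

Scanning the template, ATAATAGTGTT occurs at positions 31–41; this primer anneals to the bottom strand there with its 3' end pointing downstream.
Reverse complement of the reverse primer: TTTTGGTCTGCGAC. This occurs on the top strand at positions 62–75.
The product is the template from position 31 through 75 (45 bp).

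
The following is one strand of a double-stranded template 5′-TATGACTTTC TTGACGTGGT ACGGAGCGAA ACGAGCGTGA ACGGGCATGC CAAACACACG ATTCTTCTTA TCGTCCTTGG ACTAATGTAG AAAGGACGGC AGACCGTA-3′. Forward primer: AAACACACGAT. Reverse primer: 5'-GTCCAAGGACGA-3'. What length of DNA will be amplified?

The forward primer matches the template at positions 52–62.
The reverse primer's reverse complement is TCGTCCTTGGAC, which matches the template at positions 71–82.
Product length = (reverse-primer end) − (forward-primer start) + 1 = 82 − 52 + 1 = 31 bp.

31 bp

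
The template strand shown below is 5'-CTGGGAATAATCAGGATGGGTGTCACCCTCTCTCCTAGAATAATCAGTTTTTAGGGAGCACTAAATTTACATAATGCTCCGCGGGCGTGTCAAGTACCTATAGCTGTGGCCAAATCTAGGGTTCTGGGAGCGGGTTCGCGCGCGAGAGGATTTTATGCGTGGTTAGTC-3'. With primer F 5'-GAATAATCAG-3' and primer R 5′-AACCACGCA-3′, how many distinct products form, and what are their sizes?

The forward primer GAATAATCAG matches the top strand at positions 5–14, 38–47.
The reverse primer's reverse complement is TGCGTGGTT, matching at positions 156–164.
Each forward site pairs with the reverse site to give a product ending at position 164: sizes 160, 127 bp.

Two products: 160 bp, 127 bp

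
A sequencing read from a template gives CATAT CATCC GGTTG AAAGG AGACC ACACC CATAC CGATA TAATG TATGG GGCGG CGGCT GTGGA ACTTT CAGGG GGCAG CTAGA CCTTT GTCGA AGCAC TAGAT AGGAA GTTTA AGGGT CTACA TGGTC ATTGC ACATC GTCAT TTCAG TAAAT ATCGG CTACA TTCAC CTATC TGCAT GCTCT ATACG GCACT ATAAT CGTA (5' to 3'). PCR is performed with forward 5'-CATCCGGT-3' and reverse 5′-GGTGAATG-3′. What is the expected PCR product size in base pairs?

166 bp

Forward primer CATCCGGT is found on the top strand at positions 6–13.
Reverse complement of the reverse primer: CATTCACC. This occurs on the top strand at positions 164–171.
The product runs from position 6 to position 171, so its length is 171 − 6 + 1 = 166 bp.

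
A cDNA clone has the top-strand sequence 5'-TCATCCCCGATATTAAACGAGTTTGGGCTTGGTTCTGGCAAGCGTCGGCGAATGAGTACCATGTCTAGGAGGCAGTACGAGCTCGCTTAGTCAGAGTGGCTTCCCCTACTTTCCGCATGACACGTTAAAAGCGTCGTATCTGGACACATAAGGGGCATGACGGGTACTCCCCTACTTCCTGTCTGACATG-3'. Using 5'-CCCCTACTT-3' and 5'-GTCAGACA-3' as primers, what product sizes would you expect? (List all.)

The forward primer CCCCTACTT matches the top strand at positions 103–111, 169–177.
The reverse primer's reverse complement is TGTCTGAC, matching at positions 180–187.
Each forward site pairs with the reverse site to give a product ending at position 187: sizes 85, 19 bp.

85 bp, 19 bp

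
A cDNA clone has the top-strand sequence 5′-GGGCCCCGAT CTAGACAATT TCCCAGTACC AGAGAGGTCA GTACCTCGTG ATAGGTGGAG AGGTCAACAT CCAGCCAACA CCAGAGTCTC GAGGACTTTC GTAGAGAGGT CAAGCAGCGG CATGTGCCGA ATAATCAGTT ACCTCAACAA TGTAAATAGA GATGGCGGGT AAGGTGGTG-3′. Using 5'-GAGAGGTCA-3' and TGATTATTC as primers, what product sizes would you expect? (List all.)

The forward primer GAGAGGTCA matches the top strand at positions 32–40, 58–66, 104–112.
The reverse primer's reverse complement is GAATAATCA, matching at positions 129–137.
Each forward site pairs with the reverse site to give a product ending at position 137: sizes 106, 80, 34 bp.

106 bp, 80 bp, 34 bp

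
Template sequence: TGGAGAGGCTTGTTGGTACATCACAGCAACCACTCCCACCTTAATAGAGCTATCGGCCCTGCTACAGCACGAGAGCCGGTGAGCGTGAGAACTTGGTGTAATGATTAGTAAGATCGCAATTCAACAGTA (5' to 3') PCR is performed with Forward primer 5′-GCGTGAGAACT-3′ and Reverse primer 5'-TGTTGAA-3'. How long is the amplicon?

Scanning the template, GCGTGAGAACT occurs at positions 83–93; this primer anneals to the bottom strand there with its 3' end pointing downstream.
The reverse primer's reverse complement is TTCAACA, which matches the template at positions 120–126.
Product length = (reverse-primer end) − (forward-primer start) + 1 = 126 − 83 + 1 = 44 bp.

44 bp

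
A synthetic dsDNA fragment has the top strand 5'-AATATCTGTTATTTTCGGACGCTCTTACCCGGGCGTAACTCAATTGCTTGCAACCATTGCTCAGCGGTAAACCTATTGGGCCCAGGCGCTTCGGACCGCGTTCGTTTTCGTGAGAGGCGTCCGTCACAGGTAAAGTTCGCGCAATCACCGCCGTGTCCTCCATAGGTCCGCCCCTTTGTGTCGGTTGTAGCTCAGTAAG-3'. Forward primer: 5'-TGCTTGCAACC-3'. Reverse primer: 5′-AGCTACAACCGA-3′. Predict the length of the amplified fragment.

Scanning the template, TGCTTGCAACC occurs at positions 45–55; this primer anneals to the bottom strand there with its 3' end pointing downstream.
Taking the reverse complement of AGCTACAACCGA gives TCGGTTGTAGCT, found at positions 181–192 on the template; the primer anneals here to the top strand with its 3' end pointing upstream.
Product length = (reverse-primer end) − (forward-primer start) + 1 = 192 − 45 + 1 = 148 bp.

148 bp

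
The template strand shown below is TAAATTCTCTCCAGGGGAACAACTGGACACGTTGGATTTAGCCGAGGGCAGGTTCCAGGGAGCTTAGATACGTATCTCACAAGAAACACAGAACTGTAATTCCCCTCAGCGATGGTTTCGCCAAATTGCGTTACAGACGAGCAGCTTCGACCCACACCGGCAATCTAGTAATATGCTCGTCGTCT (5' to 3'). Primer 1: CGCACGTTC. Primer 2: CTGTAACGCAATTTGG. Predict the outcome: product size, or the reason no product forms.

Primer 1 (CGCACGTTC) does not match the top strand, and its reverse complement GAACGTGCG does not match either.
With no annealing site for primer 1, no amplification occurs.

No product — primer 1 has no binding site in the template.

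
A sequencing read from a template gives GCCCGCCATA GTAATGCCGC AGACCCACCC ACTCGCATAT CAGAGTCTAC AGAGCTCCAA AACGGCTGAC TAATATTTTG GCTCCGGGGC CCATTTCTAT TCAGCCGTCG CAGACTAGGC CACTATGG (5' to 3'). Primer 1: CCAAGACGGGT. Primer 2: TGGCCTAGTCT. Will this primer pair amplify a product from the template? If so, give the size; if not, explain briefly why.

Primer 1 (CCAAGACGGGT) does not match the top strand, and its reverse complement ACCCGTCTTGG does not match either.
With no annealing site for primer 1, no amplification occurs.

No product — primer 1 has no binding site in the template.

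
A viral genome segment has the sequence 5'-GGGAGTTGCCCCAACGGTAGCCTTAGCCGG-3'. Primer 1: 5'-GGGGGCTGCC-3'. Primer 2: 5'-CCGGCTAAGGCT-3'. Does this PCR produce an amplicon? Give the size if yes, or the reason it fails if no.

No product — primer 1 has no binding site in the template.

Primer 1 (GGGGGCTGCC) does not match the top strand, and its reverse complement GGCAGCCCCC does not match either.
With no annealing site for primer 1, no amplification occurs.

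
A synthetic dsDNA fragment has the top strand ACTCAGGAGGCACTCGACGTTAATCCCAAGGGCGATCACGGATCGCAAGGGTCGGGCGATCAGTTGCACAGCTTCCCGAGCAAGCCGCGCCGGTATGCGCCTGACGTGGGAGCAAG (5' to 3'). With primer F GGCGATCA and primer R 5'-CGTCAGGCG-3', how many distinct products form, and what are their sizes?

Two products: 76 bp, 52 bp

The forward primer GGCGATCA matches the top strand at positions 31–38, 55–62.
The reverse primer's reverse complement is CGCCTGACG, matching at positions 98–106.
Each forward site pairs with the reverse site to give a product ending at position 106: sizes 76, 52 bp.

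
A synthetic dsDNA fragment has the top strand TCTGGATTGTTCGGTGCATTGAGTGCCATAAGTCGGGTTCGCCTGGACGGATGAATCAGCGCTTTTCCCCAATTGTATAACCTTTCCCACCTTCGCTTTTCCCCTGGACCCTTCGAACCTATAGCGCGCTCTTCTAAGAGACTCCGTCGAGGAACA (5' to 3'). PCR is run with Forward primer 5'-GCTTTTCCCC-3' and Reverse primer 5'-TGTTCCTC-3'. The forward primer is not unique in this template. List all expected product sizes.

The forward primer GCTTTTCCCC matches the top strand at positions 61–70, 95–104.
The reverse primer's reverse complement is GAGGAACA, matching at positions 149–156.
Each forward site pairs with the reverse site to give a product ending at position 156: sizes 96, 62 bp.

96 bp, 62 bp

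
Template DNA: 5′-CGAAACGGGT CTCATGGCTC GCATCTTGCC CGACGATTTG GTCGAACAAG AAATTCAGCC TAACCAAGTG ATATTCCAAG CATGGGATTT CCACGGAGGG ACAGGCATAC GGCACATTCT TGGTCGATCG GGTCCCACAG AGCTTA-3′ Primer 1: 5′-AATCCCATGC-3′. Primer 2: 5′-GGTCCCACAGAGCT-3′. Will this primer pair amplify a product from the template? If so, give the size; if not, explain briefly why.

Primer 1 (AATCCCATGC) has reverse complement GCATGGGATT, which matches the top strand at positions 80–89; primer 1 anneals to the top strand there with its 3' end pointing upstream toward position 80.
Primer 2 (GGTCCCACAGAGCT) matches the top strand directly at positions 131–144; it anneals to the bottom strand with its 3' end pointing downstream toward position 144.
The 3' ends diverge (primer 1 extends toward position 1, primer 2 toward position 146), so the primers never converge on a shared product.

No product — the primers' 3' ends point away from each other.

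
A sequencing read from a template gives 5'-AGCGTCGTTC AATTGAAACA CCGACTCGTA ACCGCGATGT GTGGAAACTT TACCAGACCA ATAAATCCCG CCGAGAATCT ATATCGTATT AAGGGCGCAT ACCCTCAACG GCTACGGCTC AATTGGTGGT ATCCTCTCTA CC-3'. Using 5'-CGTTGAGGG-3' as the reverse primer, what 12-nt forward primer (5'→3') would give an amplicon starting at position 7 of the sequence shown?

The reverse primer's reverse complement CCCTCAACG matches the template at positions 102–110; the product starts at position 7.
The forward primer is identical to the top strand over positions 7–18: GTTCAATTGAAA.

5'-GTTCAATTGAAA-3'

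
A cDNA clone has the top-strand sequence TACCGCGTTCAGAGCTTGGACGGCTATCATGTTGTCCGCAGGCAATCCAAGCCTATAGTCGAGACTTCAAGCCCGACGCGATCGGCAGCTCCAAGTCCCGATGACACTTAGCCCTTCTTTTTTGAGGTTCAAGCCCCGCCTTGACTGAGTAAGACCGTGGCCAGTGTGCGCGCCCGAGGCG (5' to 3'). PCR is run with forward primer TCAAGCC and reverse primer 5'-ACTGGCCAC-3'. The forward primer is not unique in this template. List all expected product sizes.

The forward primer TCAAGCC matches the top strand at positions 67–73, 129–135.
The reverse primer's reverse complement is GTGGCCAGT, matching at positions 157–165.
Each forward site pairs with the reverse site to give a product ending at position 165: sizes 99, 37 bp.

99 bp, 37 bp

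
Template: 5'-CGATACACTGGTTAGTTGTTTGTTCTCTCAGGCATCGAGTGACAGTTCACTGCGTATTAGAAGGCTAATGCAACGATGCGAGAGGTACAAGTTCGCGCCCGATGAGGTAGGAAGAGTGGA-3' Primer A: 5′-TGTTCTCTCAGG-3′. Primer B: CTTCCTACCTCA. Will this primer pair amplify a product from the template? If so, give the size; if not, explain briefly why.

Primer A (TGTTCTCTCAGG) matches the top strand at positions 21–32; it acts as a forward primer.
Primer B's reverse complement is TGAGGTAGGAAG, matching the top strand at positions 103–114; it acts as a reverse primer.
The 3' ends face each other across positions 21–114, giving a 94 bp product.

Yes — a 94 bp product.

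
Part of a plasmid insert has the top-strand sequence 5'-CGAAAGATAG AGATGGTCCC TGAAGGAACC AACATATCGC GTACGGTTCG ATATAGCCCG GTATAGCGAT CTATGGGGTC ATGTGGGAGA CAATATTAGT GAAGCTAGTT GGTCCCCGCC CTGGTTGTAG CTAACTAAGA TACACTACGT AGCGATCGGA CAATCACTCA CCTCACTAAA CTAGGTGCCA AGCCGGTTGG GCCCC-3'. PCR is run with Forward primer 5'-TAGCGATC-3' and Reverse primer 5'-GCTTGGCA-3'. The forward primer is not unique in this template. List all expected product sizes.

The forward primer TAGCGATC matches the top strand at positions 64–71, 150–157.
The reverse primer's reverse complement is TGCCAAGC, matching at positions 186–193.
Each forward site pairs with the reverse site to give a product ending at position 193: sizes 130, 44 bp.

130 bp, 44 bp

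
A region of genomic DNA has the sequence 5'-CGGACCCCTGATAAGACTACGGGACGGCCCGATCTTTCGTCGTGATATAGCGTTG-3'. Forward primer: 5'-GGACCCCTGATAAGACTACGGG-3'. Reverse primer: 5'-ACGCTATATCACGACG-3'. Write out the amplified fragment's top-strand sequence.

Scanning the template, GGACCCCTGATAAGACTACGGG occurs at positions 2–23; this primer anneals to the bottom strand there with its 3' end pointing downstream.
Reverse complement of the reverse primer: CGTCGTGATATAGCGT. This occurs on the top strand at positions 38–53.
The product is the template from position 2 through 53 (52 bp).

5'-GGACCCCTGATAAGACTACGGGACGGCCCGATCTTTCGTCGTGATATAGCGT-3'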